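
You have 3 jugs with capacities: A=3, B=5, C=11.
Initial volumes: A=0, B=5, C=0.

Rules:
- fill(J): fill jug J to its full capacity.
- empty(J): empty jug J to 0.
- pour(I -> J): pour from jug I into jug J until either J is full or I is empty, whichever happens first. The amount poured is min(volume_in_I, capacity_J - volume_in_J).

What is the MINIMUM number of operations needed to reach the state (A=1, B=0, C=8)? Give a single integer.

Answer: 7

Derivation:
BFS from (A=0, B=5, C=0). One shortest path:
  1. fill(A) -> (A=3 B=5 C=0)
  2. empty(B) -> (A=3 B=0 C=0)
  3. fill(C) -> (A=3 B=0 C=11)
  4. pour(A -> B) -> (A=0 B=3 C=11)
  5. pour(C -> A) -> (A=3 B=3 C=8)
  6. pour(A -> B) -> (A=1 B=5 C=8)
  7. empty(B) -> (A=1 B=0 C=8)
Reached target in 7 moves.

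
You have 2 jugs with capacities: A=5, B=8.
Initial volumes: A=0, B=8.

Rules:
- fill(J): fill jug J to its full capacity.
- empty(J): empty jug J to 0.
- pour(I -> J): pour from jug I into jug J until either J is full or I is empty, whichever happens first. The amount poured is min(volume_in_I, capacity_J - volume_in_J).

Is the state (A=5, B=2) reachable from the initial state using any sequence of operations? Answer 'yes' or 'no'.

BFS from (A=0, B=8):
  1. fill(A) -> (A=5 B=8)
  2. empty(B) -> (A=5 B=0)
  3. pour(A -> B) -> (A=0 B=5)
  4. fill(A) -> (A=5 B=5)
  5. pour(A -> B) -> (A=2 B=8)
  6. empty(B) -> (A=2 B=0)
  7. pour(A -> B) -> (A=0 B=2)
  8. fill(A) -> (A=5 B=2)
Target reached → yes.

Answer: yes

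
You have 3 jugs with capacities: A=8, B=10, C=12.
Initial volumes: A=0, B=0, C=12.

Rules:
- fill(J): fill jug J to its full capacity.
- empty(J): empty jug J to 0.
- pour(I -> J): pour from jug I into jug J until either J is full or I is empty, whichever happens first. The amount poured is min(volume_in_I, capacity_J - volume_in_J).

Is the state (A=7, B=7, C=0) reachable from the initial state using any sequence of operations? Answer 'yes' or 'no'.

BFS explored all 150 reachable states.
Reachable set includes: (0,0,0), (0,0,2), (0,0,4), (0,0,6), (0,0,8), (0,0,10), (0,0,12), (0,2,0), (0,2,2), (0,2,4), (0,2,6), (0,2,8) ...
Target (A=7, B=7, C=0) not in reachable set → no.

Answer: no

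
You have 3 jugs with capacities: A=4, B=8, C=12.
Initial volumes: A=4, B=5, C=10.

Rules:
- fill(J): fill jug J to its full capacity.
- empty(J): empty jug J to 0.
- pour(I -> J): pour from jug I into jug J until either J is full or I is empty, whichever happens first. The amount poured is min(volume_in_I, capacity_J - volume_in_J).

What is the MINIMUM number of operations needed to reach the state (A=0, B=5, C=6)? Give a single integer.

Answer: 3

Derivation:
BFS from (A=4, B=5, C=10). One shortest path:
  1. empty(A) -> (A=0 B=5 C=10)
  2. pour(C -> A) -> (A=4 B=5 C=6)
  3. empty(A) -> (A=0 B=5 C=6)
Reached target in 3 moves.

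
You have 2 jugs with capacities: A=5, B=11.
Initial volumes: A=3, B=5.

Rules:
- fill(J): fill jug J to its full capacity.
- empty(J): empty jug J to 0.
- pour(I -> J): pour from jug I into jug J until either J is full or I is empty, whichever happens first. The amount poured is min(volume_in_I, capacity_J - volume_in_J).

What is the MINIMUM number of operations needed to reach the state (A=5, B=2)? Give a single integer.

Answer: 6

Derivation:
BFS from (A=3, B=5). One shortest path:
  1. pour(A -> B) -> (A=0 B=8)
  2. fill(A) -> (A=5 B=8)
  3. pour(A -> B) -> (A=2 B=11)
  4. empty(B) -> (A=2 B=0)
  5. pour(A -> B) -> (A=0 B=2)
  6. fill(A) -> (A=5 B=2)
Reached target in 6 moves.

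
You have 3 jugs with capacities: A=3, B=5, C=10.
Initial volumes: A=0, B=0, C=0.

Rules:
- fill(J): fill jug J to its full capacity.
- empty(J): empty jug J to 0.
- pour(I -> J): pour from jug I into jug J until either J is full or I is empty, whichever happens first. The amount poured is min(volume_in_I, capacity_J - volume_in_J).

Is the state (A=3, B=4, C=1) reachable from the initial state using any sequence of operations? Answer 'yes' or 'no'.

BFS from (A=0, B=0, C=0):
  1. fill(A) -> (A=3 B=0 C=0)
  2. fill(B) -> (A=3 B=5 C=0)
  3. pour(A -> C) -> (A=0 B=5 C=3)
  4. pour(B -> A) -> (A=3 B=2 C=3)
  5. pour(A -> C) -> (A=0 B=2 C=6)
  6. pour(B -> A) -> (A=2 B=0 C=6)
  7. pour(C -> B) -> (A=2 B=5 C=1)
  8. pour(B -> A) -> (A=3 B=4 C=1)
Target reached → yes.

Answer: yes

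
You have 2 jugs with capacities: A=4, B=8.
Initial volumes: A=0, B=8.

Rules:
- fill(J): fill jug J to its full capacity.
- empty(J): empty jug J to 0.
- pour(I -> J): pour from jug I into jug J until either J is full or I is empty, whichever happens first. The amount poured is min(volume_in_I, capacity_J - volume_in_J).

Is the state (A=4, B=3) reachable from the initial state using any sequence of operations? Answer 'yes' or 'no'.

BFS explored all 6 reachable states.
Reachable set includes: (0,0), (0,4), (0,8), (4,0), (4,4), (4,8)
Target (A=4, B=3) not in reachable set → no.

Answer: no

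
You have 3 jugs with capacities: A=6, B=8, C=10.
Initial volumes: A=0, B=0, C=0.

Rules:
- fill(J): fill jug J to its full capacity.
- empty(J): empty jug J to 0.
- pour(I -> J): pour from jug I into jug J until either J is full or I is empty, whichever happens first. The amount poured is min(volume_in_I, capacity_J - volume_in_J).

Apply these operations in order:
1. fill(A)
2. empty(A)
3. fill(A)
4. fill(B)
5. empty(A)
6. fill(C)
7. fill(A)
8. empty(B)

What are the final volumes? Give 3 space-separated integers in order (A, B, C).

Step 1: fill(A) -> (A=6 B=0 C=0)
Step 2: empty(A) -> (A=0 B=0 C=0)
Step 3: fill(A) -> (A=6 B=0 C=0)
Step 4: fill(B) -> (A=6 B=8 C=0)
Step 5: empty(A) -> (A=0 B=8 C=0)
Step 6: fill(C) -> (A=0 B=8 C=10)
Step 7: fill(A) -> (A=6 B=8 C=10)
Step 8: empty(B) -> (A=6 B=0 C=10)

Answer: 6 0 10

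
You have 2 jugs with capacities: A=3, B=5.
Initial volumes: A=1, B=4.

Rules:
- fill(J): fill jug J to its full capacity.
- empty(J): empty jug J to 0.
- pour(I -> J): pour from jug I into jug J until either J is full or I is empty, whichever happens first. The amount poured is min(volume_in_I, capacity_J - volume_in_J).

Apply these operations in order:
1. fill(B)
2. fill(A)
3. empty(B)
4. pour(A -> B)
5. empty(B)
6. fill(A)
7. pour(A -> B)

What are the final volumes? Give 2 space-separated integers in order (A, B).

Step 1: fill(B) -> (A=1 B=5)
Step 2: fill(A) -> (A=3 B=5)
Step 3: empty(B) -> (A=3 B=0)
Step 4: pour(A -> B) -> (A=0 B=3)
Step 5: empty(B) -> (A=0 B=0)
Step 6: fill(A) -> (A=3 B=0)
Step 7: pour(A -> B) -> (A=0 B=3)

Answer: 0 3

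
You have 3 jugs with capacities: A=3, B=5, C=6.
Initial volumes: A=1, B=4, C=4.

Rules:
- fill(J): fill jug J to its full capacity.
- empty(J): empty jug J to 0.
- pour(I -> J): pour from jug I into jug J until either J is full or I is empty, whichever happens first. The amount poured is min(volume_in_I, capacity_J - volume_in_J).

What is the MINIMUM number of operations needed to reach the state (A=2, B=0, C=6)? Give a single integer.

Answer: 3

Derivation:
BFS from (A=1, B=4, C=4). One shortest path:
  1. empty(A) -> (A=0 B=4 C=4)
  2. pour(B -> C) -> (A=0 B=2 C=6)
  3. pour(B -> A) -> (A=2 B=0 C=6)
Reached target in 3 moves.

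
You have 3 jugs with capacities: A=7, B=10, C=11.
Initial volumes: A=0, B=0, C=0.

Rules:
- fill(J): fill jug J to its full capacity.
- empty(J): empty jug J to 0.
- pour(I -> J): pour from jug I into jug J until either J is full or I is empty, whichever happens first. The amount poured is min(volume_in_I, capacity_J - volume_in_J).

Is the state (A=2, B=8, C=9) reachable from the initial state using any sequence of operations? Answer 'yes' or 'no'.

BFS explored all 516 reachable states.
Reachable set includes: (0,0,0), (0,0,1), (0,0,2), (0,0,3), (0,0,4), (0,0,5), (0,0,6), (0,0,7), (0,0,8), (0,0,9), (0,0,10), (0,0,11) ...
Target (A=2, B=8, C=9) not in reachable set → no.

Answer: no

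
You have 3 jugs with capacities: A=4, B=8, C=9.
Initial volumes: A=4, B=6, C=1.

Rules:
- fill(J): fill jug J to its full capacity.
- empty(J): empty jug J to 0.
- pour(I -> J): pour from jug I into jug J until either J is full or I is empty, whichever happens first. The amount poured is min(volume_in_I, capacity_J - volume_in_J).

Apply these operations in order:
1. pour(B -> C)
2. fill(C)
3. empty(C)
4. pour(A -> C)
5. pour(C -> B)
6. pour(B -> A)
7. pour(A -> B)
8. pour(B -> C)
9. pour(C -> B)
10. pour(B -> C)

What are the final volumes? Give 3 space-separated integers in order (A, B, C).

Answer: 0 0 4

Derivation:
Step 1: pour(B -> C) -> (A=4 B=0 C=7)
Step 2: fill(C) -> (A=4 B=0 C=9)
Step 3: empty(C) -> (A=4 B=0 C=0)
Step 4: pour(A -> C) -> (A=0 B=0 C=4)
Step 5: pour(C -> B) -> (A=0 B=4 C=0)
Step 6: pour(B -> A) -> (A=4 B=0 C=0)
Step 7: pour(A -> B) -> (A=0 B=4 C=0)
Step 8: pour(B -> C) -> (A=0 B=0 C=4)
Step 9: pour(C -> B) -> (A=0 B=4 C=0)
Step 10: pour(B -> C) -> (A=0 B=0 C=4)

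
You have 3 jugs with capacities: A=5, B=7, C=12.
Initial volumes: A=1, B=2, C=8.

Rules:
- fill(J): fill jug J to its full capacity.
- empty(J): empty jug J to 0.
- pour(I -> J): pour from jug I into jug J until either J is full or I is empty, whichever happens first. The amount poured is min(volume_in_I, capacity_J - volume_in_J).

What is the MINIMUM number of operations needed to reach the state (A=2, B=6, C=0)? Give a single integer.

BFS from (A=1, B=2, C=8). One shortest path:
  1. empty(C) -> (A=1 B=2 C=0)
  2. pour(A -> C) -> (A=0 B=2 C=1)
  3. fill(A) -> (A=5 B=2 C=1)
  4. pour(A -> C) -> (A=0 B=2 C=6)
  5. pour(B -> A) -> (A=2 B=0 C=6)
  6. pour(C -> B) -> (A=2 B=6 C=0)
Reached target in 6 moves.

Answer: 6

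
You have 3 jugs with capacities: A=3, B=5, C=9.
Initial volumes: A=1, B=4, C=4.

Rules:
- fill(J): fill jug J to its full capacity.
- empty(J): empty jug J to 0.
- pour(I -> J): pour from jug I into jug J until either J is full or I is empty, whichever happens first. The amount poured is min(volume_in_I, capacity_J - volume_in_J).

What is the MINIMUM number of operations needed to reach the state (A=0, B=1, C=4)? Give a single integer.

BFS from (A=1, B=4, C=4). One shortest path:
  1. empty(B) -> (A=1 B=0 C=4)
  2. pour(A -> B) -> (A=0 B=1 C=4)
Reached target in 2 moves.

Answer: 2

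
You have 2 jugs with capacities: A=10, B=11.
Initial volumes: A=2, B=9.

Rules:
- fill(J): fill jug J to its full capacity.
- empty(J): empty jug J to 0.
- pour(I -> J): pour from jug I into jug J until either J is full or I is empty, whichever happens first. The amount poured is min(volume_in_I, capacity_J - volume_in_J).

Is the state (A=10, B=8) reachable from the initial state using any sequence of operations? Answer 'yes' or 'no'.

BFS from (A=2, B=9):
  1. fill(A) -> (A=10 B=9)
  2. pour(A -> B) -> (A=8 B=11)
  3. empty(B) -> (A=8 B=0)
  4. pour(A -> B) -> (A=0 B=8)
  5. fill(A) -> (A=10 B=8)
Target reached → yes.

Answer: yes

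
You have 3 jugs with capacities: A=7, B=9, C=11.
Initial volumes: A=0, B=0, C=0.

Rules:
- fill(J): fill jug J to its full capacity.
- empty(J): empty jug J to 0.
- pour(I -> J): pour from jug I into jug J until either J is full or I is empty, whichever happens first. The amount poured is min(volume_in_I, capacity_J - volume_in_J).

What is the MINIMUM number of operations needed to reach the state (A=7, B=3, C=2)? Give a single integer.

Answer: 8

Derivation:
BFS from (A=0, B=0, C=0). One shortest path:
  1. fill(A) -> (A=7 B=0 C=0)
  2. pour(A -> C) -> (A=0 B=0 C=7)
  3. fill(A) -> (A=7 B=0 C=7)
  4. pour(A -> C) -> (A=3 B=0 C=11)
  5. pour(C -> B) -> (A=3 B=9 C=2)
  6. empty(B) -> (A=3 B=0 C=2)
  7. pour(A -> B) -> (A=0 B=3 C=2)
  8. fill(A) -> (A=7 B=3 C=2)
Reached target in 8 moves.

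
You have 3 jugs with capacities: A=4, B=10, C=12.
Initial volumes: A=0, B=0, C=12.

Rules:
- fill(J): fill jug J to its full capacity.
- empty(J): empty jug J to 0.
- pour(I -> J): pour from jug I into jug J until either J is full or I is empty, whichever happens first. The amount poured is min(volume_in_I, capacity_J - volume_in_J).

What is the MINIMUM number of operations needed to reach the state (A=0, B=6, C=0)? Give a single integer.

BFS from (A=0, B=0, C=12). One shortest path:
  1. fill(B) -> (A=0 B=10 C=12)
  2. empty(C) -> (A=0 B=10 C=0)
  3. pour(B -> A) -> (A=4 B=6 C=0)
  4. empty(A) -> (A=0 B=6 C=0)
Reached target in 4 moves.

Answer: 4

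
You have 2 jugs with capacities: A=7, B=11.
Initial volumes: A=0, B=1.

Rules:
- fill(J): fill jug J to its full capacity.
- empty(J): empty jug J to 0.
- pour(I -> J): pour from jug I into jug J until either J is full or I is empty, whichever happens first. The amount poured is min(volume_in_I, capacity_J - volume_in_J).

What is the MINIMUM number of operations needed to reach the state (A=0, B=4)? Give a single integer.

BFS from (A=0, B=1). One shortest path:
  1. fill(B) -> (A=0 B=11)
  2. pour(B -> A) -> (A=7 B=4)
  3. empty(A) -> (A=0 B=4)
Reached target in 3 moves.

Answer: 3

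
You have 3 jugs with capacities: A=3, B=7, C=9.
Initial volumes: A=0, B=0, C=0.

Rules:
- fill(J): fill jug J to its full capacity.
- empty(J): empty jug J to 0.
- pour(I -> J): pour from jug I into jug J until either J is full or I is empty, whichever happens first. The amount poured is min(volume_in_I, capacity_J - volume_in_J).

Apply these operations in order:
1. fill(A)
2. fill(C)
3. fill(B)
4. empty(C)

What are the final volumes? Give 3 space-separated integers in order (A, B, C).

Step 1: fill(A) -> (A=3 B=0 C=0)
Step 2: fill(C) -> (A=3 B=0 C=9)
Step 3: fill(B) -> (A=3 B=7 C=9)
Step 4: empty(C) -> (A=3 B=7 C=0)

Answer: 3 7 0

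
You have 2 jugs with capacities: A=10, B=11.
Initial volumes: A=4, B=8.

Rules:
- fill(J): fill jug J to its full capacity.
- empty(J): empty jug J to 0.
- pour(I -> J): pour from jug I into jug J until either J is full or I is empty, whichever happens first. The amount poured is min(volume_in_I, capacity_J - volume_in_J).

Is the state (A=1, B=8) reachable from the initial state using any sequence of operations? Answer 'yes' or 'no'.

BFS explored all 43 reachable states.
Reachable set includes: (0,0), (0,1), (0,2), (0,3), (0,4), (0,5), (0,6), (0,7), (0,8), (0,9), (0,10), (0,11) ...
Target (A=1, B=8) not in reachable set → no.

Answer: no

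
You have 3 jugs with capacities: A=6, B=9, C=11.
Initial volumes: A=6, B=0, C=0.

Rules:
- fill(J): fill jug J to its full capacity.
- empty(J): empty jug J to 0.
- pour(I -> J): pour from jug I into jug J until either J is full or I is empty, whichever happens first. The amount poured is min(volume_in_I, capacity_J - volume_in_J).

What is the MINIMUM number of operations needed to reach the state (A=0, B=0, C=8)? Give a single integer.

BFS from (A=6, B=0, C=0). One shortest path:
  1. fill(C) -> (A=6 B=0 C=11)
  2. pour(A -> B) -> (A=0 B=6 C=11)
  3. pour(C -> B) -> (A=0 B=9 C=8)
  4. empty(B) -> (A=0 B=0 C=8)
Reached target in 4 moves.

Answer: 4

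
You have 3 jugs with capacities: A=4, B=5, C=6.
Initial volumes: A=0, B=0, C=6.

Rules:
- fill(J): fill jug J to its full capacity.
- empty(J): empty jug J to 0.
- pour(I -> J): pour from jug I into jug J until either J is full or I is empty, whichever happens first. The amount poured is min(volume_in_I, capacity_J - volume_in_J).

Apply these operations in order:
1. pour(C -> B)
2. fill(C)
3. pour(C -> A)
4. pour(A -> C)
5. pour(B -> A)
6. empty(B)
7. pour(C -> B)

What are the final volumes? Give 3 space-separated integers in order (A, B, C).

Step 1: pour(C -> B) -> (A=0 B=5 C=1)
Step 2: fill(C) -> (A=0 B=5 C=6)
Step 3: pour(C -> A) -> (A=4 B=5 C=2)
Step 4: pour(A -> C) -> (A=0 B=5 C=6)
Step 5: pour(B -> A) -> (A=4 B=1 C=6)
Step 6: empty(B) -> (A=4 B=0 C=6)
Step 7: pour(C -> B) -> (A=4 B=5 C=1)

Answer: 4 5 1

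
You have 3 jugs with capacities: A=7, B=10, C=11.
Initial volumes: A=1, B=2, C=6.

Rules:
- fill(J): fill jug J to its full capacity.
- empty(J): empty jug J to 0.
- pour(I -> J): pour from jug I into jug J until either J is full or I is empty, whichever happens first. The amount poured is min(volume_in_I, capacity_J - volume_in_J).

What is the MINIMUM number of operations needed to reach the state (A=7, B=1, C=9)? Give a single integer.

BFS from (A=1, B=2, C=6). One shortest path:
  1. empty(C) -> (A=1 B=2 C=0)
  2. pour(B -> C) -> (A=1 B=0 C=2)
  3. pour(A -> B) -> (A=0 B=1 C=2)
  4. fill(A) -> (A=7 B=1 C=2)
  5. pour(A -> C) -> (A=0 B=1 C=9)
  6. fill(A) -> (A=7 B=1 C=9)
Reached target in 6 moves.

Answer: 6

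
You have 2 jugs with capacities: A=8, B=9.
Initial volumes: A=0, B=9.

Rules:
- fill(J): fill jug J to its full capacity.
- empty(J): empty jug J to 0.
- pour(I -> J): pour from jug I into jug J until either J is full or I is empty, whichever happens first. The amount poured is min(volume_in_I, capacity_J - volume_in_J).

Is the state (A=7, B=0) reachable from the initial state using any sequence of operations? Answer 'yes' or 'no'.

Answer: yes

Derivation:
BFS from (A=0, B=9):
  1. fill(A) -> (A=8 B=9)
  2. empty(B) -> (A=8 B=0)
  3. pour(A -> B) -> (A=0 B=8)
  4. fill(A) -> (A=8 B=8)
  5. pour(A -> B) -> (A=7 B=9)
  6. empty(B) -> (A=7 B=0)
Target reached → yes.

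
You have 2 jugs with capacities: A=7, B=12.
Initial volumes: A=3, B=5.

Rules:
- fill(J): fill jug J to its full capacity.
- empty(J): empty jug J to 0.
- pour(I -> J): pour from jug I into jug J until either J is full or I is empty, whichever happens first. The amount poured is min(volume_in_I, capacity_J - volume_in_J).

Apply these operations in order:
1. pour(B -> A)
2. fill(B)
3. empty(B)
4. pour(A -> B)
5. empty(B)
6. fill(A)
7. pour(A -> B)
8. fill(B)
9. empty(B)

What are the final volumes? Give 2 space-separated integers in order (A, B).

Step 1: pour(B -> A) -> (A=7 B=1)
Step 2: fill(B) -> (A=7 B=12)
Step 3: empty(B) -> (A=7 B=0)
Step 4: pour(A -> B) -> (A=0 B=7)
Step 5: empty(B) -> (A=0 B=0)
Step 6: fill(A) -> (A=7 B=0)
Step 7: pour(A -> B) -> (A=0 B=7)
Step 8: fill(B) -> (A=0 B=12)
Step 9: empty(B) -> (A=0 B=0)

Answer: 0 0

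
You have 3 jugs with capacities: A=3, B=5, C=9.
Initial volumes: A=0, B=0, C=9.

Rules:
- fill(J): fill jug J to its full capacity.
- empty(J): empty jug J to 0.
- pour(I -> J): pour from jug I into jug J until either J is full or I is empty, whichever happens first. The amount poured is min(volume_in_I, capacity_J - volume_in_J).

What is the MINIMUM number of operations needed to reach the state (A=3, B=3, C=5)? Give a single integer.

Answer: 6

Derivation:
BFS from (A=0, B=0, C=9). One shortest path:
  1. fill(A) -> (A=3 B=0 C=9)
  2. fill(B) -> (A=3 B=5 C=9)
  3. empty(C) -> (A=3 B=5 C=0)
  4. pour(B -> C) -> (A=3 B=0 C=5)
  5. pour(A -> B) -> (A=0 B=3 C=5)
  6. fill(A) -> (A=3 B=3 C=5)
Reached target in 6 moves.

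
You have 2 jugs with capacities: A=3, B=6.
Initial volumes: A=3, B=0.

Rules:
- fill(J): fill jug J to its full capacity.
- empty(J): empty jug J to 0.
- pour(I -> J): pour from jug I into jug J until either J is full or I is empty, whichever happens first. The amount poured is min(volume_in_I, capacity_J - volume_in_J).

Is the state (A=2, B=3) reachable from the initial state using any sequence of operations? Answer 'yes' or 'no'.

BFS explored all 6 reachable states.
Reachable set includes: (0,0), (0,3), (0,6), (3,0), (3,3), (3,6)
Target (A=2, B=3) not in reachable set → no.

Answer: no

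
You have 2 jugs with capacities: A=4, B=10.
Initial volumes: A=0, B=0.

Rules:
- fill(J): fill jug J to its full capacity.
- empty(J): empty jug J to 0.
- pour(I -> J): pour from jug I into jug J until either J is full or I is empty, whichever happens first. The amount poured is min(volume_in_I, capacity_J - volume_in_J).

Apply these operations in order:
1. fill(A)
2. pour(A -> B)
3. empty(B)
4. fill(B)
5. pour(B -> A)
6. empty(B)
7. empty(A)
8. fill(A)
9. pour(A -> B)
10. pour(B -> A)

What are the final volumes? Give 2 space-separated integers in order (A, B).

Step 1: fill(A) -> (A=4 B=0)
Step 2: pour(A -> B) -> (A=0 B=4)
Step 3: empty(B) -> (A=0 B=0)
Step 4: fill(B) -> (A=0 B=10)
Step 5: pour(B -> A) -> (A=4 B=6)
Step 6: empty(B) -> (A=4 B=0)
Step 7: empty(A) -> (A=0 B=0)
Step 8: fill(A) -> (A=4 B=0)
Step 9: pour(A -> B) -> (A=0 B=4)
Step 10: pour(B -> A) -> (A=4 B=0)

Answer: 4 0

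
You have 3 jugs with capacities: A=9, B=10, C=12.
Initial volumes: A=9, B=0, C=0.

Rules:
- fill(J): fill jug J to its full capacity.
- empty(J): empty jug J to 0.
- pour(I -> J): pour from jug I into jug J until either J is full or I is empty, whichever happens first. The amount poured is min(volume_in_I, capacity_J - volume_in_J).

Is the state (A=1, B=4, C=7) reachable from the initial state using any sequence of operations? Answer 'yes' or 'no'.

Answer: no

Derivation:
BFS explored all 638 reachable states.
Reachable set includes: (0,0,0), (0,0,1), (0,0,2), (0,0,3), (0,0,4), (0,0,5), (0,0,6), (0,0,7), (0,0,8), (0,0,9), (0,0,10), (0,0,11) ...
Target (A=1, B=4, C=7) not in reachable set → no.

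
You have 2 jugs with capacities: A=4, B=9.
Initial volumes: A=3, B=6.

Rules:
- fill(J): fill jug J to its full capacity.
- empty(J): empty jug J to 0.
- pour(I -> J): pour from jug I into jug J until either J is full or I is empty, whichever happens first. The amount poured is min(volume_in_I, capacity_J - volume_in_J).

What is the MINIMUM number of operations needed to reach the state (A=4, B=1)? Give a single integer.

BFS from (A=3, B=6). One shortest path:
  1. pour(B -> A) -> (A=4 B=5)
  2. empty(A) -> (A=0 B=5)
  3. pour(B -> A) -> (A=4 B=1)
Reached target in 3 moves.

Answer: 3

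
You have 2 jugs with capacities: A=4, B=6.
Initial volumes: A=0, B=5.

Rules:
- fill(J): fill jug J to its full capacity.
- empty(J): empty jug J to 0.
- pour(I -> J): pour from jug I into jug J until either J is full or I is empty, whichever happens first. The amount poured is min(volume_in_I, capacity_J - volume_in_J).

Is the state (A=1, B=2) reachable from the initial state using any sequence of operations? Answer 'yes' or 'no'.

Answer: no

Derivation:
BFS explored all 20 reachable states.
Reachable set includes: (0,0), (0,1), (0,2), (0,3), (0,4), (0,5), (0,6), (1,0), (1,6), (2,0), (2,6), (3,0) ...
Target (A=1, B=2) not in reachable set → no.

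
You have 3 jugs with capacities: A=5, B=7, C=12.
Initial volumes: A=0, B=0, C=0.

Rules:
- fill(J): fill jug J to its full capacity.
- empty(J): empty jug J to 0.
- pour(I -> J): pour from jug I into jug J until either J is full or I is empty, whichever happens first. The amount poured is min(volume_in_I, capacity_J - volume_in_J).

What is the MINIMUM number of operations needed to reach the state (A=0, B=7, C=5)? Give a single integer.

Answer: 2

Derivation:
BFS from (A=0, B=0, C=0). One shortest path:
  1. fill(C) -> (A=0 B=0 C=12)
  2. pour(C -> B) -> (A=0 B=7 C=5)
Reached target in 2 moves.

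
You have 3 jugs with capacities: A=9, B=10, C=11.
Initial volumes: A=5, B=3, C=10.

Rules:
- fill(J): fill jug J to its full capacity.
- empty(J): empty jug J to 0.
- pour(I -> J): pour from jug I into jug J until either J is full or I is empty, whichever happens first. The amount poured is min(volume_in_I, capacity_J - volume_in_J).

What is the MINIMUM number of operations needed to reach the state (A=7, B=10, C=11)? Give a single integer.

BFS from (A=5, B=3, C=10). One shortest path:
  1. pour(A -> C) -> (A=4 B=3 C=11)
  2. pour(B -> A) -> (A=7 B=0 C=11)
  3. fill(B) -> (A=7 B=10 C=11)
Reached target in 3 moves.

Answer: 3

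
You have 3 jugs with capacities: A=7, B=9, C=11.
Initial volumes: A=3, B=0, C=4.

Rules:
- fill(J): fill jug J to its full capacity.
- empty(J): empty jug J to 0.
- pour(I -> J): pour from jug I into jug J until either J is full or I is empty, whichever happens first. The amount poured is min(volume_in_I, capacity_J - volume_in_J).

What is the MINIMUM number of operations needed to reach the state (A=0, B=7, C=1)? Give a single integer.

BFS from (A=3, B=0, C=4). One shortest path:
  1. empty(A) -> (A=0 B=0 C=4)
  2. pour(C -> A) -> (A=4 B=0 C=0)
  3. fill(C) -> (A=4 B=0 C=11)
  4. pour(C -> A) -> (A=7 B=0 C=8)
  5. empty(A) -> (A=0 B=0 C=8)
  6. pour(C -> A) -> (A=7 B=0 C=1)
  7. pour(A -> B) -> (A=0 B=7 C=1)
Reached target in 7 moves.

Answer: 7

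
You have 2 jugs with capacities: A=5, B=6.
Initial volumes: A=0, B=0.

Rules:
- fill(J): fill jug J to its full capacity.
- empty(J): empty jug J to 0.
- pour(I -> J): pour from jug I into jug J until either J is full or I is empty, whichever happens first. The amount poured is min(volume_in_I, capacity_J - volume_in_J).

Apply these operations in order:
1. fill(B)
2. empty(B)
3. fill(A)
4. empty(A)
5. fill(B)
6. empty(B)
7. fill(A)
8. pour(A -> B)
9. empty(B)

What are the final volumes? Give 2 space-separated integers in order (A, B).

Answer: 0 0

Derivation:
Step 1: fill(B) -> (A=0 B=6)
Step 2: empty(B) -> (A=0 B=0)
Step 3: fill(A) -> (A=5 B=0)
Step 4: empty(A) -> (A=0 B=0)
Step 5: fill(B) -> (A=0 B=6)
Step 6: empty(B) -> (A=0 B=0)
Step 7: fill(A) -> (A=5 B=0)
Step 8: pour(A -> B) -> (A=0 B=5)
Step 9: empty(B) -> (A=0 B=0)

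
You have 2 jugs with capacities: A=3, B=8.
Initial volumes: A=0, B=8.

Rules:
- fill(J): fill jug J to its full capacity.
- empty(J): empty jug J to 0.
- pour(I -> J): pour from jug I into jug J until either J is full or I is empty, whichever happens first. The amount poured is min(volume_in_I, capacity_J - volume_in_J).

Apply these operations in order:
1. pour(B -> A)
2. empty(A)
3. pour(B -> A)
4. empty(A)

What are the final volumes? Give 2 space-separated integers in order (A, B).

Answer: 0 2

Derivation:
Step 1: pour(B -> A) -> (A=3 B=5)
Step 2: empty(A) -> (A=0 B=5)
Step 3: pour(B -> A) -> (A=3 B=2)
Step 4: empty(A) -> (A=0 B=2)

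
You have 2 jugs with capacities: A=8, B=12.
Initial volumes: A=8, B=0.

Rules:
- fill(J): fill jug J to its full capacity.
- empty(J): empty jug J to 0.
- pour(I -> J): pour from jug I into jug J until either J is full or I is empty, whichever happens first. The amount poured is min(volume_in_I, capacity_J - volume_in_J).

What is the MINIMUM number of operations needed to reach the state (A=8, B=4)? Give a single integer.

Answer: 3

Derivation:
BFS from (A=8, B=0). One shortest path:
  1. empty(A) -> (A=0 B=0)
  2. fill(B) -> (A=0 B=12)
  3. pour(B -> A) -> (A=8 B=4)
Reached target in 3 moves.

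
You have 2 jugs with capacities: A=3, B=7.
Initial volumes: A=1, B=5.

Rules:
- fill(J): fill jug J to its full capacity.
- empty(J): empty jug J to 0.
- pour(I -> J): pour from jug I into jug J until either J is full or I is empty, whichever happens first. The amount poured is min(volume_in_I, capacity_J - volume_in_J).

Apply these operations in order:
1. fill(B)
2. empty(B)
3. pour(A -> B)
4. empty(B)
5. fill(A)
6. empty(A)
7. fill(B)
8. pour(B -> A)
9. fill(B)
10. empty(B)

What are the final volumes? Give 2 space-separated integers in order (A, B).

Answer: 3 0

Derivation:
Step 1: fill(B) -> (A=1 B=7)
Step 2: empty(B) -> (A=1 B=0)
Step 3: pour(A -> B) -> (A=0 B=1)
Step 4: empty(B) -> (A=0 B=0)
Step 5: fill(A) -> (A=3 B=0)
Step 6: empty(A) -> (A=0 B=0)
Step 7: fill(B) -> (A=0 B=7)
Step 8: pour(B -> A) -> (A=3 B=4)
Step 9: fill(B) -> (A=3 B=7)
Step 10: empty(B) -> (A=3 B=0)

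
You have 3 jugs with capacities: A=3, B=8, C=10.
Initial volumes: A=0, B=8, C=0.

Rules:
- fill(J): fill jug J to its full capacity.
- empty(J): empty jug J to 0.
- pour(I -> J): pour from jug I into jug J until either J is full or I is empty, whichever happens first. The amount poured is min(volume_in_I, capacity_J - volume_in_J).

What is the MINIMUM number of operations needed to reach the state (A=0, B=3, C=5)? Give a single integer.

BFS from (A=0, B=8, C=0). One shortest path:
  1. pour(B -> A) -> (A=3 B=5 C=0)
  2. pour(B -> C) -> (A=3 B=0 C=5)
  3. pour(A -> B) -> (A=0 B=3 C=5)
Reached target in 3 moves.

Answer: 3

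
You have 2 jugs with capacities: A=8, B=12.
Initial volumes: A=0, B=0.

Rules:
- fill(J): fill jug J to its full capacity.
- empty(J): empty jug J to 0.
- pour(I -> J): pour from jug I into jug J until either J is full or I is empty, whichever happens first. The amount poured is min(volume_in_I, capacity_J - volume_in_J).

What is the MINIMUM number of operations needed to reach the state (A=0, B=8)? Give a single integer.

BFS from (A=0, B=0). One shortest path:
  1. fill(A) -> (A=8 B=0)
  2. pour(A -> B) -> (A=0 B=8)
Reached target in 2 moves.

Answer: 2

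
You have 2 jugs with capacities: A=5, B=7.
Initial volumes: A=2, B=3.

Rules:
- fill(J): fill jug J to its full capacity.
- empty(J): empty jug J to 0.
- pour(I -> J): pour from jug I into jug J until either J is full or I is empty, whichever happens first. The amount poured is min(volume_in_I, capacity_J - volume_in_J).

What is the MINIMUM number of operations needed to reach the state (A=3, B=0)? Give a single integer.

Answer: 2

Derivation:
BFS from (A=2, B=3). One shortest path:
  1. empty(A) -> (A=0 B=3)
  2. pour(B -> A) -> (A=3 B=0)
Reached target in 2 moves.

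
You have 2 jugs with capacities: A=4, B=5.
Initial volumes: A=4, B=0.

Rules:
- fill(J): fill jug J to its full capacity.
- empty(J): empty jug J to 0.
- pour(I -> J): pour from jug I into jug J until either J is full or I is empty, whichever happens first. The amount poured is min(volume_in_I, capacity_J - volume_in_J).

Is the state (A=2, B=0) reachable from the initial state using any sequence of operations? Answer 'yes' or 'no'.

BFS from (A=4, B=0):
  1. pour(A -> B) -> (A=0 B=4)
  2. fill(A) -> (A=4 B=4)
  3. pour(A -> B) -> (A=3 B=5)
  4. empty(B) -> (A=3 B=0)
  5. pour(A -> B) -> (A=0 B=3)
  6. fill(A) -> (A=4 B=3)
  7. pour(A -> B) -> (A=2 B=5)
  8. empty(B) -> (A=2 B=0)
Target reached → yes.

Answer: yes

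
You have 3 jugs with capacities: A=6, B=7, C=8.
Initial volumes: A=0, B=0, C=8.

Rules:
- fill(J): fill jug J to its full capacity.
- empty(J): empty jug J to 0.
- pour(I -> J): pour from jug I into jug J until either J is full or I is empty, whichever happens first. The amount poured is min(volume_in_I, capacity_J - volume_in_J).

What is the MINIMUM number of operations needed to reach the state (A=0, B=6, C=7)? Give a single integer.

Answer: 5

Derivation:
BFS from (A=0, B=0, C=8). One shortest path:
  1. fill(A) -> (A=6 B=0 C=8)
  2. fill(B) -> (A=6 B=7 C=8)
  3. empty(C) -> (A=6 B=7 C=0)
  4. pour(B -> C) -> (A=6 B=0 C=7)
  5. pour(A -> B) -> (A=0 B=6 C=7)
Reached target in 5 moves.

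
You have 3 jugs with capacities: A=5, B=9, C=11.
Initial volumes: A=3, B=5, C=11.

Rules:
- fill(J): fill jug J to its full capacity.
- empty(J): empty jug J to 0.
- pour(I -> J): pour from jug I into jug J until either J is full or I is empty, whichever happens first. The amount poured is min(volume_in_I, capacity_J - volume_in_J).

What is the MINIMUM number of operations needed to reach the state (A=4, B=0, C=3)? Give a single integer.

Answer: 6

Derivation:
BFS from (A=3, B=5, C=11). One shortest path:
  1. fill(B) -> (A=3 B=9 C=11)
  2. empty(C) -> (A=3 B=9 C=0)
  3. pour(A -> C) -> (A=0 B=9 C=3)
  4. pour(B -> A) -> (A=5 B=4 C=3)
  5. empty(A) -> (A=0 B=4 C=3)
  6. pour(B -> A) -> (A=4 B=0 C=3)
Reached target in 6 moves.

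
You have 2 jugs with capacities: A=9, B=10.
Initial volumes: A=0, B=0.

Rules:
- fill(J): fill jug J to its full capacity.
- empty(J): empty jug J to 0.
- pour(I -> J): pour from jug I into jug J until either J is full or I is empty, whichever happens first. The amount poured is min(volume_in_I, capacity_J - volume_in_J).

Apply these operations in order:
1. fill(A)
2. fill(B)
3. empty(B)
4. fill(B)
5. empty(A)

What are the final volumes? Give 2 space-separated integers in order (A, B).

Step 1: fill(A) -> (A=9 B=0)
Step 2: fill(B) -> (A=9 B=10)
Step 3: empty(B) -> (A=9 B=0)
Step 4: fill(B) -> (A=9 B=10)
Step 5: empty(A) -> (A=0 B=10)

Answer: 0 10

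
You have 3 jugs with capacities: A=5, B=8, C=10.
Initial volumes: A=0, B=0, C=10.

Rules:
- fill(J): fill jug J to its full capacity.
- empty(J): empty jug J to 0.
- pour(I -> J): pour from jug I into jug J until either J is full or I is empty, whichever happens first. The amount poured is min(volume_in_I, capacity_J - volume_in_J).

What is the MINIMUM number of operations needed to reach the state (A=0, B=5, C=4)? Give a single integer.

BFS from (A=0, B=0, C=10). One shortest path:
  1. fill(A) -> (A=5 B=0 C=10)
  2. pour(C -> B) -> (A=5 B=8 C=2)
  3. empty(B) -> (A=5 B=0 C=2)
  4. pour(C -> B) -> (A=5 B=2 C=0)
  5. fill(C) -> (A=5 B=2 C=10)
  6. pour(C -> B) -> (A=5 B=8 C=4)
  7. empty(B) -> (A=5 B=0 C=4)
  8. pour(A -> B) -> (A=0 B=5 C=4)
Reached target in 8 moves.

Answer: 8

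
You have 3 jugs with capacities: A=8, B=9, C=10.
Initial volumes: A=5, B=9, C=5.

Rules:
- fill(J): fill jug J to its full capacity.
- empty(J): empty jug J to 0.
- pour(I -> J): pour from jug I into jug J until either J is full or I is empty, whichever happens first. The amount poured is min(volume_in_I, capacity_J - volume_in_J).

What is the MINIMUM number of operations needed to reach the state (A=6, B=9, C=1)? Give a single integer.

Answer: 5

Derivation:
BFS from (A=5, B=9, C=5). One shortest path:
  1. fill(C) -> (A=5 B=9 C=10)
  2. pour(B -> A) -> (A=8 B=6 C=10)
  3. empty(A) -> (A=0 B=6 C=10)
  4. pour(B -> A) -> (A=6 B=0 C=10)
  5. pour(C -> B) -> (A=6 B=9 C=1)
Reached target in 5 moves.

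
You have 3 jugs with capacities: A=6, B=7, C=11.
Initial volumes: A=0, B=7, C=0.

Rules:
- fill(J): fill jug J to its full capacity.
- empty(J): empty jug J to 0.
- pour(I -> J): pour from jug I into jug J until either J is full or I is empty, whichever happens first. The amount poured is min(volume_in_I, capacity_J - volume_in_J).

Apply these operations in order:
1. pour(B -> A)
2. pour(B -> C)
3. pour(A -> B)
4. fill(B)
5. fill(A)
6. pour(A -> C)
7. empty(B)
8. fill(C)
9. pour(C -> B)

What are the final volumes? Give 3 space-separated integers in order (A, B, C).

Answer: 0 7 4

Derivation:
Step 1: pour(B -> A) -> (A=6 B=1 C=0)
Step 2: pour(B -> C) -> (A=6 B=0 C=1)
Step 3: pour(A -> B) -> (A=0 B=6 C=1)
Step 4: fill(B) -> (A=0 B=7 C=1)
Step 5: fill(A) -> (A=6 B=7 C=1)
Step 6: pour(A -> C) -> (A=0 B=7 C=7)
Step 7: empty(B) -> (A=0 B=0 C=7)
Step 8: fill(C) -> (A=0 B=0 C=11)
Step 9: pour(C -> B) -> (A=0 B=7 C=4)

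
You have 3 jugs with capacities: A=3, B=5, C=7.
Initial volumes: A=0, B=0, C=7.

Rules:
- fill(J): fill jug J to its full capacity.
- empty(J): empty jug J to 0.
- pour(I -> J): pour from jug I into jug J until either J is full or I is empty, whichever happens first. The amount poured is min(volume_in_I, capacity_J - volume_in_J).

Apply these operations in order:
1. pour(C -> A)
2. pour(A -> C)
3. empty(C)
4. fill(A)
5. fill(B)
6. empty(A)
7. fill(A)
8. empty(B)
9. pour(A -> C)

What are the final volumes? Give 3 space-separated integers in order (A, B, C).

Step 1: pour(C -> A) -> (A=3 B=0 C=4)
Step 2: pour(A -> C) -> (A=0 B=0 C=7)
Step 3: empty(C) -> (A=0 B=0 C=0)
Step 4: fill(A) -> (A=3 B=0 C=0)
Step 5: fill(B) -> (A=3 B=5 C=0)
Step 6: empty(A) -> (A=0 B=5 C=0)
Step 7: fill(A) -> (A=3 B=5 C=0)
Step 8: empty(B) -> (A=3 B=0 C=0)
Step 9: pour(A -> C) -> (A=0 B=0 C=3)

Answer: 0 0 3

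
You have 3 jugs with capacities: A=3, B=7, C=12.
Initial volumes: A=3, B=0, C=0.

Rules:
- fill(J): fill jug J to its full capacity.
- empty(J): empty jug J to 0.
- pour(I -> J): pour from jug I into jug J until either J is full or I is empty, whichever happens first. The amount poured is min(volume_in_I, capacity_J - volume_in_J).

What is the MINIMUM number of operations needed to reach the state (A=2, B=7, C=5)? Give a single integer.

BFS from (A=3, B=0, C=0). One shortest path:
  1. empty(A) -> (A=0 B=0 C=0)
  2. fill(B) -> (A=0 B=7 C=0)
  3. pour(B -> C) -> (A=0 B=0 C=7)
  4. fill(B) -> (A=0 B=7 C=7)
  5. pour(B -> C) -> (A=0 B=2 C=12)
  6. pour(B -> A) -> (A=2 B=0 C=12)
  7. pour(C -> B) -> (A=2 B=7 C=5)
Reached target in 7 moves.

Answer: 7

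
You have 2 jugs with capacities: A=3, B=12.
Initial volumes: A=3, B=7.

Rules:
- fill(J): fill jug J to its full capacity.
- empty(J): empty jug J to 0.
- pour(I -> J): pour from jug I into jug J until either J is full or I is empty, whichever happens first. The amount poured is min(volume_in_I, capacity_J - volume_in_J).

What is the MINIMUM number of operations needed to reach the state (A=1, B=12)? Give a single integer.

BFS from (A=3, B=7). One shortest path:
  1. pour(A -> B) -> (A=0 B=10)
  2. fill(A) -> (A=3 B=10)
  3. pour(A -> B) -> (A=1 B=12)
Reached target in 3 moves.

Answer: 3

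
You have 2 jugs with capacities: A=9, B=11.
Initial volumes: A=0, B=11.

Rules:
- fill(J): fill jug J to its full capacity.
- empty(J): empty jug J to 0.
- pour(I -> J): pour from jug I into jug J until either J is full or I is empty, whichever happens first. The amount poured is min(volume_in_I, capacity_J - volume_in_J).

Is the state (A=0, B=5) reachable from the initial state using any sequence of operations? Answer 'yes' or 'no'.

BFS from (A=0, B=11):
  1. fill(A) -> (A=9 B=11)
  2. empty(B) -> (A=9 B=0)
  3. pour(A -> B) -> (A=0 B=9)
  4. fill(A) -> (A=9 B=9)
  5. pour(A -> B) -> (A=7 B=11)
  6. empty(B) -> (A=7 B=0)
  7. pour(A -> B) -> (A=0 B=7)
  8. fill(A) -> (A=9 B=7)
  9. pour(A -> B) -> (A=5 B=11)
  10. empty(B) -> (A=5 B=0)
  11. pour(A -> B) -> (A=0 B=5)
Target reached → yes.

Answer: yes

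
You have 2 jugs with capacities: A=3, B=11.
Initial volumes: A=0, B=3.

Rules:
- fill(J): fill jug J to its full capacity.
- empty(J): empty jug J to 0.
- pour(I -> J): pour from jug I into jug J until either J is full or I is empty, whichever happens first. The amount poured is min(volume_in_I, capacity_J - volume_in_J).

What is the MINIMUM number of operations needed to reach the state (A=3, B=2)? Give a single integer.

BFS from (A=0, B=3). One shortest path:
  1. fill(B) -> (A=0 B=11)
  2. pour(B -> A) -> (A=3 B=8)
  3. empty(A) -> (A=0 B=8)
  4. pour(B -> A) -> (A=3 B=5)
  5. empty(A) -> (A=0 B=5)
  6. pour(B -> A) -> (A=3 B=2)
Reached target in 6 moves.

Answer: 6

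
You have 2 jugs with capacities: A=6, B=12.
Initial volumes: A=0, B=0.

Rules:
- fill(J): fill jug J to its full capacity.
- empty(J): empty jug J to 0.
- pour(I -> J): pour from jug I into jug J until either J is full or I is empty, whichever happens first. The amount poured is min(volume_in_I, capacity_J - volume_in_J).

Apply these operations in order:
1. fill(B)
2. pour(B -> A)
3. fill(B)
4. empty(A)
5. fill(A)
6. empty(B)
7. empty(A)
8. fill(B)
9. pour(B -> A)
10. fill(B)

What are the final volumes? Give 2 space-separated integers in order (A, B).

Step 1: fill(B) -> (A=0 B=12)
Step 2: pour(B -> A) -> (A=6 B=6)
Step 3: fill(B) -> (A=6 B=12)
Step 4: empty(A) -> (A=0 B=12)
Step 5: fill(A) -> (A=6 B=12)
Step 6: empty(B) -> (A=6 B=0)
Step 7: empty(A) -> (A=0 B=0)
Step 8: fill(B) -> (A=0 B=12)
Step 9: pour(B -> A) -> (A=6 B=6)
Step 10: fill(B) -> (A=6 B=12)

Answer: 6 12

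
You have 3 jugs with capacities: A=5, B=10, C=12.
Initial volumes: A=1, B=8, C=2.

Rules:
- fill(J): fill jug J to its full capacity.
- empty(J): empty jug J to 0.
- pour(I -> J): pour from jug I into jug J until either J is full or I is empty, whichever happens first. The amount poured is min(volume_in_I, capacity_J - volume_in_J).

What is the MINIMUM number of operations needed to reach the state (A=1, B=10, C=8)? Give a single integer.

Answer: 3

Derivation:
BFS from (A=1, B=8, C=2). One shortest path:
  1. empty(C) -> (A=1 B=8 C=0)
  2. pour(B -> C) -> (A=1 B=0 C=8)
  3. fill(B) -> (A=1 B=10 C=8)
Reached target in 3 moves.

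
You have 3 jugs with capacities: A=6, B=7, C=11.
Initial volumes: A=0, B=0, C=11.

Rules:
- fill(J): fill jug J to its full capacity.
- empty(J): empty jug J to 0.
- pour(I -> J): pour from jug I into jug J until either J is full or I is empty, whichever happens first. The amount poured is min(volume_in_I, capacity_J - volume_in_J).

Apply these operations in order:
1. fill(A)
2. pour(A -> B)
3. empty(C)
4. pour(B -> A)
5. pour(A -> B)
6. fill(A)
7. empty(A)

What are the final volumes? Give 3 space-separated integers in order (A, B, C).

Step 1: fill(A) -> (A=6 B=0 C=11)
Step 2: pour(A -> B) -> (A=0 B=6 C=11)
Step 3: empty(C) -> (A=0 B=6 C=0)
Step 4: pour(B -> A) -> (A=6 B=0 C=0)
Step 5: pour(A -> B) -> (A=0 B=6 C=0)
Step 6: fill(A) -> (A=6 B=6 C=0)
Step 7: empty(A) -> (A=0 B=6 C=0)

Answer: 0 6 0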